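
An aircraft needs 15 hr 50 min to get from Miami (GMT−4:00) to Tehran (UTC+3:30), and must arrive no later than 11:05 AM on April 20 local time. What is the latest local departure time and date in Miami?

11:45 AM on April 19

Target arrival in UTC: 11:05 AM − 3:30 = 7:35 AM on Apr 20.
Subtract 15 hours 50 minutes → departure 3:45 PM UTC on Apr 19.
Miami is UTC−4:00: 3:45 PM − 4:00 = 11:45 AM on Apr 19.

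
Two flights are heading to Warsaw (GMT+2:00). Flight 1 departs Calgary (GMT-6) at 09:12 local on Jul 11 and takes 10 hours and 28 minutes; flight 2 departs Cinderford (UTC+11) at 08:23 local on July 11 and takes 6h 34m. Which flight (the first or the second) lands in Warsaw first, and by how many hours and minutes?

the second, by 21 hours 43 minutes

Flight 1 in UTC: 09:12 + 6:00 = 15:12 on Jul 11.
+10 hours 28 minutes → arrive 01:40 UTC on Jul 12.
Flight 2 in UTC: 08:23 − 11:00 = 21:23 on Jul 10.
+6 hours and 34 minutes → arrive 03:57 UTC on Jul 11.
Flight 2 lands earlier by 21 hours 43 minutes.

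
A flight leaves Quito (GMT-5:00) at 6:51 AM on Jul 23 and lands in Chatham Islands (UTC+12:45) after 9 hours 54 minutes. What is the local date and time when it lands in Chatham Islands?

Convert departure to UTC: 6:51 AM + 5:00 = 11:51 AM UTC on Jul 23.
Add 9 hours 54 minutes travel time → 9:45 PM UTC.
Chatham Islands is UTC+12:45, so local arrival = 9:45 PM + 12:45 = 10:30 AM on Jul 24.

10:30 AM on July 24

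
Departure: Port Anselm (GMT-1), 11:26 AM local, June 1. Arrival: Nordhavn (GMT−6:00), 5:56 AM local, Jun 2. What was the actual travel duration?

23 hours 30 minutes

Nordhavn is 5:00 behind Port Anselm.
Clock-face elapsed time (ignoring zones) is 18 hours 30 minutes.
Actual elapsed = 18 hours 30 minutes + 5:00 = 23 hours 30 minutes.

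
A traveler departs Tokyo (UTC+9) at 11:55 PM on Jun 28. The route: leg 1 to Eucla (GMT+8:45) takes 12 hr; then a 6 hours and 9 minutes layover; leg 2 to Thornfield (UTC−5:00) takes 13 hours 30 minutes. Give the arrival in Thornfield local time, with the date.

Convert departure to UTC: 11:55 PM − 9:00 = 2:55 PM UTC on Jun 28.
Add 12 hours leg 1 → 2:55 AM UTC (Jun 29).
Add 6 hours and 9 minutes layover in Eucla → 9:04 AM UTC.
Add 13 hours and 30 minutes leg 2 → 10:34 PM UTC.
Thornfield is UTC−5:00, so local arrival = 10:34 PM − 5:00 = 5:34 PM on Jun 29.

5:34 PM on Jun 29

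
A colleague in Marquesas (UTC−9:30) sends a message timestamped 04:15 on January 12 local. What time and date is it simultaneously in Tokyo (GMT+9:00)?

In UTC: 04:15 + 9:30 = 13:45 on Jan 12.
Tokyo is UTC+9:00: 13:45 + 9:00 = 22:45 on Jan 12.

22:45 on Jan 12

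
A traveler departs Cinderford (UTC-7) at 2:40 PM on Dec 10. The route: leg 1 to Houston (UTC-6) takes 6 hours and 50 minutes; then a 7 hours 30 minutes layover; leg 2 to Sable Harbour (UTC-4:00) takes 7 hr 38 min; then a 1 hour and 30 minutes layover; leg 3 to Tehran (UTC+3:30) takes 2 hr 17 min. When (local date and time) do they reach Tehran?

2:55 AM on December 12

Convert departure to UTC: 2:40 PM + 7:00 = 9:40 PM UTC on Dec 10.
Add 6 hours 50 minutes leg 1 → 4:30 AM UTC (Dec 11).
Add 7 hours and 30 minutes layover in Houston → 12:00 PM UTC.
Add 7 hours and 38 minutes leg 2 → 7:38 PM UTC.
Add 1 hour 30 minutes layover in Sable Harbour → 9:08 PM UTC.
Add 2 hours 17 minutes leg 3 → 11:25 PM UTC.
Tehran is UTC+3:30, so local arrival = 11:25 PM + 3:30 = 2:55 AM on Dec 12.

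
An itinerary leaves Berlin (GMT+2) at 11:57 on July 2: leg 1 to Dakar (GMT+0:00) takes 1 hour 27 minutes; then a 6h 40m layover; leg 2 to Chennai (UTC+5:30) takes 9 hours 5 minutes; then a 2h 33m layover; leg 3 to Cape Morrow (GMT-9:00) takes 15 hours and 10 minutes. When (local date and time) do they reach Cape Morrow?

Convert departure to UTC: 11:57 − 2:00 = 09:57 UTC on Jul 2.
Add 1 hour 27 minutes leg 1 → 11:24 UTC.
Add 6 hours and 40 minutes layover in Dakar → 18:04 UTC.
Add 9 hours and 5 minutes leg 2 → 03:09 UTC (Jul 3).
Add 2 hours 33 minutes layover in Chennai → 05:42 UTC.
Add 15 hours 10 minutes leg 3 → 20:52 UTC.
Cape Morrow is UTC−9:00, so local arrival = 20:52 − 9:00 = 11:52 on Jul 3.

11:52 on Jul 3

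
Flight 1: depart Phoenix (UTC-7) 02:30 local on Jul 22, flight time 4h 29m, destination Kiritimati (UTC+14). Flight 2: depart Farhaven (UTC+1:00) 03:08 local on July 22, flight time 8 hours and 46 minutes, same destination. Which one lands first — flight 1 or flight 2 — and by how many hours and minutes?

the second, by 3 hours 5 minutes

Flight 1 in UTC: 02:30 + 7:00 = 09:30 on Jul 22.
+4 hours and 29 minutes → arrive 13:59 UTC on Jul 22.
Flight 2 in UTC: 03:08 − 1:00 = 02:08 on Jul 22.
+8 hours 46 minutes → arrive 10:54 UTC on Jul 22.
Flight 2 lands earlier by 3 hours 5 minutes.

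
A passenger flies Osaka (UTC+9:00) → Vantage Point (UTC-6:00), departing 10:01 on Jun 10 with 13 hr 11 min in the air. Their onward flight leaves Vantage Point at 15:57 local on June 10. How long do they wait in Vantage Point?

Convert departure to UTC: 10:01 − 9:00 = 01:01 UTC on Jun 10.
Add 13 hours 11 minutes flight time → 14:12 UTC.
Vantage Point is UTC−6:00, so local arrival = 14:12 − 6:00 = 08:12 on Jun 10.
Layover = 15:57 − 08:12 = 7 hours 45 minutes.

7 hours 45 minutes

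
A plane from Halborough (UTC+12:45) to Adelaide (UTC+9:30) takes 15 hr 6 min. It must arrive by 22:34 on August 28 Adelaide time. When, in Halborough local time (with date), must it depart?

10:43 on August 28

Target arrival in UTC: 22:34 − 9:30 = 13:04 on Aug 28.
Subtract 15 hours and 6 minutes → departure 21:58 UTC on Aug 27.
Halborough is UTC+12:45: 21:58 + 12:45 = 10:43 on Aug 28.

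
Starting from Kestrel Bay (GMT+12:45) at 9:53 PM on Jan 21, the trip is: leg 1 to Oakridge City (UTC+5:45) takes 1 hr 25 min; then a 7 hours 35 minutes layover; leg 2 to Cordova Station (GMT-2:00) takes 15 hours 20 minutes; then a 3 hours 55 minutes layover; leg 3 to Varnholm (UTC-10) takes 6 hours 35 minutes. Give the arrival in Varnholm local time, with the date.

Convert departure to UTC: 9:53 PM − 12:45 = 9:08 AM UTC on Jan 21.
Add 1 hour 25 minutes leg 1 → 10:33 AM UTC.
Add 7 hours 35 minutes layover in Oakridge City → 6:08 PM UTC.
Add 15 hours 20 minutes leg 2 → 9:28 AM UTC (Jan 22).
Add 3 hours and 55 minutes layover in Cordova Station → 1:23 PM UTC.
Add 6 hours and 35 minutes leg 3 → 7:58 PM UTC.
Varnholm is UTC−10:00, so local arrival = 7:58 PM − 10:00 = 9:58 AM on Jan 22.

9:58 AM on January 22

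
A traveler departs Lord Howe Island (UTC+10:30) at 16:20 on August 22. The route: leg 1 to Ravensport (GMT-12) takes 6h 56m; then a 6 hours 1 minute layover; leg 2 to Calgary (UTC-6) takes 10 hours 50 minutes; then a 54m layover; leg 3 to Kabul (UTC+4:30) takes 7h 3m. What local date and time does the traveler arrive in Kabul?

18:04 on Aug 23

Convert departure to UTC: 16:20 − 10:30 = 05:50 UTC on Aug 22.
Add 6 hours and 56 minutes leg 1 → 12:46 UTC.
Add 6 hours 1 minute layover in Ravensport → 18:47 UTC.
Add 10 hours and 50 minutes leg 2 → 05:37 UTC (Aug 23).
Add 54 minutes layover in Calgary → 06:31 UTC.
Add 7 hours and 3 minutes leg 3 → 13:34 UTC.
Kabul is UTC+4:30, so local arrival = 13:34 + 4:30 = 18:04 on Aug 23.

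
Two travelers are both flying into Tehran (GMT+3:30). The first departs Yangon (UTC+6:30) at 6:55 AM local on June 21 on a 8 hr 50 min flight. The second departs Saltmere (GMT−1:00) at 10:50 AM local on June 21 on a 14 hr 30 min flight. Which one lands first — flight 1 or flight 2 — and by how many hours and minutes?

the first, by 17 hours 5 minutes

Flight 1 in UTC: 6:55 AM − 6:30 = 12:25 AM on Jun 21.
+8 hours and 50 minutes → arrive 9:15 AM UTC on Jun 21.
Flight 2 in UTC: 10:50 AM + 1:00 = 11:50 AM on Jun 21.
+14 hours and 30 minutes → arrive 2:20 AM UTC on Jun 22.
Flight 1 lands earlier by 17 hours 5 minutes.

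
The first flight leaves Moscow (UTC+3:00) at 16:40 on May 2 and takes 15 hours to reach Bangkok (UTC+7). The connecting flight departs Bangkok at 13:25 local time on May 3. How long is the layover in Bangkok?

Convert departure to UTC: 16:40 − 3:00 = 13:40 UTC on May 2.
Add 15 hours flight time → 04:40 UTC (May 3).
Bangkok is UTC+7:00, so local arrival = 04:40 + 7:00 = 11:40 on May 3.
Layover = 13:25 − 11:40 = 1 hour 45 minutes.

1 hour 45 minutes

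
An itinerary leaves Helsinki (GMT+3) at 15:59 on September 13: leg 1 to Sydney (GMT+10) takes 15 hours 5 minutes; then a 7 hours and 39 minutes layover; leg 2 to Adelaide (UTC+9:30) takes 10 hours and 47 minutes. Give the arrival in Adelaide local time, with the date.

08:00 on Sep 15

Convert departure to UTC: 15:59 − 3:00 = 12:59 UTC on Sep 13.
Add 15 hours and 5 minutes leg 1 → 04:04 UTC (Sep 14).
Add 7 hours 39 minutes layover in Sydney → 11:43 UTC.
Add 10 hours 47 minutes leg 2 → 22:30 UTC.
Adelaide is UTC+9:30, so local arrival = 22:30 + 9:30 = 08:00 on Sep 15.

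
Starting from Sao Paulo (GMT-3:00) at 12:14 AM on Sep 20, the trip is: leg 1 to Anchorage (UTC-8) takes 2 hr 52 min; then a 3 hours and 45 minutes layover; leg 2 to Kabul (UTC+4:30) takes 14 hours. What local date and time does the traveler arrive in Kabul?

Convert departure to UTC: 12:14 AM + 3:00 = 3:14 AM UTC on Sep 20.
Add 2 hours 52 minutes leg 1 → 6:06 AM UTC.
Add 3 hours and 45 minutes layover in Anchorage → 9:51 AM UTC.
Add 14 hours leg 2 → 11:51 PM UTC.
Kabul is UTC+4:30, so local arrival = 11:51 PM + 4:30 = 4:21 AM on Sep 21.

4:21 AM on September 21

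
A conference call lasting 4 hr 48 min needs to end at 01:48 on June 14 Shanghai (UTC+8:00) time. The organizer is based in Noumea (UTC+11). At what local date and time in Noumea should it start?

Target end time in UTC: 01:48 − 8:00 = 17:48 on Jun 13.
Subtract 4 hours 48 minutes → start 13:00 UTC on Jun 13.
Noumea is UTC+11:00: 13:00 + 11:00 = 00:00 on Jun 14.

00:00 on June 14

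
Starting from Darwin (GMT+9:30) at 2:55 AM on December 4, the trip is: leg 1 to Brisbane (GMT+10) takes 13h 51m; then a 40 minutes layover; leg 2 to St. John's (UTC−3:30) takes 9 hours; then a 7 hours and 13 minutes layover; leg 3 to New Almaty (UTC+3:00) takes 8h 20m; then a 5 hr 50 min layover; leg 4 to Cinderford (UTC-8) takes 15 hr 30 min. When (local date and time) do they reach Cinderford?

9:49 PM on December 5

Convert departure to UTC: 2:55 AM − 9:30 = 5:25 PM UTC on Dec 3.
Add 13 hours and 51 minutes leg 1 → 7:16 AM UTC (Dec 4).
Add 40 minutes layover in Brisbane → 7:56 AM UTC.
Add 9 hours leg 2 → 4:56 PM UTC.
Add 7 hours and 13 minutes layover in St. John's → 12:09 AM UTC (Dec 5).
Add 8 hours 20 minutes leg 3 → 8:29 AM UTC.
Add 5 hours and 50 minutes layover in New Almaty → 2:19 PM UTC.
Add 15 hours and 30 minutes leg 4 → 5:49 AM UTC (Dec 6).
Cinderford is UTC−8:00, so local arrival = 5:49 AM − 8:00 = 9:49 PM on Dec 5.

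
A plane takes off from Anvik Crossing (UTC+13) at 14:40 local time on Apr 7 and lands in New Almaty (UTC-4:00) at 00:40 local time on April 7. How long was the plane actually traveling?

3 hours

Departure in UTC: 14:40 − 13:00 = 01:40 on Apr 7.
Arrival in UTC: 00:40 + 4:00 = 04:40 on Apr 7.
Elapsed = 04:40 − 01:40 = 3 hours.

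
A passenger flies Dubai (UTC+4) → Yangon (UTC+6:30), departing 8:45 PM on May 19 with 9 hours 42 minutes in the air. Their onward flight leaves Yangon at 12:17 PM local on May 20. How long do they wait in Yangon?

Convert departure to UTC: 8:45 PM − 4:00 = 4:45 PM UTC on May 19.
Add 9 hours and 42 minutes flight time → 2:27 AM UTC (May 20).
Yangon is UTC+6:30, so local arrival = 2:27 AM + 6:30 = 8:57 AM on May 20.
Layover = 12:17 PM − 8:57 AM = 3 hours 20 minutes.

3 hours 20 minutes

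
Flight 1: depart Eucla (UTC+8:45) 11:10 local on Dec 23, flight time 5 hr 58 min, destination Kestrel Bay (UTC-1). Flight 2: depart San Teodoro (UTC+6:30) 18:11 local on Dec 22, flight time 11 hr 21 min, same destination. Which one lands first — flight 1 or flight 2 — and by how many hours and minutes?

the second, by 9 hours 21 minutes

Flight 1 in UTC: 11:10 − 8:45 = 02:25 on Dec 23.
+5 hours 58 minutes → arrive 08:23 UTC on Dec 23.
Flight 2 in UTC: 18:11 − 6:30 = 11:41 on Dec 22.
+11 hours 21 minutes → arrive 23:02 UTC on Dec 22.
Flight 2 lands earlier by 9 hours 21 minutes.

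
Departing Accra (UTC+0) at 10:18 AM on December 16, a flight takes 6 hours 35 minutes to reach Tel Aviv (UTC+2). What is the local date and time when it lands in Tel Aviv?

6:53 PM on December 16

Tel Aviv is 2:00 ahead of Accra.
After 6 hours and 35 minutes it is 4:53 PM in Accra.
Shift by the zone difference: 4:53 PM + 2:00 = 6:53 PM on Dec 16 in Tel Aviv.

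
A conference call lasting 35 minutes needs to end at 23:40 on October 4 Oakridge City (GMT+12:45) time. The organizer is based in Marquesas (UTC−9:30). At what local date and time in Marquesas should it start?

00:50 on October 4

Target end time in UTC: 23:40 − 12:45 = 10:55 on Oct 4.
Subtract 35 minutes → start 10:20 UTC on Oct 4.
Marquesas is UTC−9:30: 10:20 − 9:30 = 00:50 on Oct 4.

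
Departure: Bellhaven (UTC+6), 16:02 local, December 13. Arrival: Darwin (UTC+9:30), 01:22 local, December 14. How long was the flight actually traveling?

Departure in UTC: 16:02 − 6:00 = 10:02 on Dec 13.
Arrival in UTC: 01:22 − 9:30 = 15:52 on Dec 13.
Elapsed = 15:52 − 10:02 = 5 hours 50 minutes.

5 hours 50 minutes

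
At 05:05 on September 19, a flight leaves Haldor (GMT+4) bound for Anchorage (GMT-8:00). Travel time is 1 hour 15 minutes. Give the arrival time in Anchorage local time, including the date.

Convert departure to UTC: 05:05 − 4:00 = 01:05 UTC on Sep 19.
Add 1 hour 15 minutes travel time → 02:20 UTC.
Anchorage is UTC−8:00, so local arrival = 02:20 − 8:00 = 18:20 on Sep 18.

18:20 on September 18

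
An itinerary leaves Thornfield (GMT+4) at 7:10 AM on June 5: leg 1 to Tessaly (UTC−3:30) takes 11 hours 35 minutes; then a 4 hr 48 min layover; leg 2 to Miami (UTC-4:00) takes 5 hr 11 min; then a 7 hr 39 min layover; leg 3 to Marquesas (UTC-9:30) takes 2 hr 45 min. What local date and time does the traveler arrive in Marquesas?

1:38 AM on Jun 6

Convert departure to UTC: 7:10 AM − 4:00 = 3:10 AM UTC on Jun 5.
Add 11 hours 35 minutes leg 1 → 2:45 PM UTC.
Add 4 hours and 48 minutes layover in Tessaly → 7:33 PM UTC.
Add 5 hours and 11 minutes leg 2 → 12:44 AM UTC (Jun 6).
Add 7 hours 39 minutes layover in Miami → 8:23 AM UTC.
Add 2 hours and 45 minutes leg 3 → 11:08 AM UTC.
Marquesas is UTC−9:30, so local arrival = 11:08 AM − 9:30 = 1:38 AM on Jun 6.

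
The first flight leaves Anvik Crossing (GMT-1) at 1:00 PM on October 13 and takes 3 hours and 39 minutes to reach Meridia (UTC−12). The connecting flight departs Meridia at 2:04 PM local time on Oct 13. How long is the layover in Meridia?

Convert departure to UTC: 1:00 PM + 1:00 = 2:00 PM UTC on Oct 13.
Add 3 hours 39 minutes flight time → 5:39 PM UTC.
Meridia is UTC−12:00, so local arrival = 5:39 PM − 12:00 = 5:39 AM on Oct 13.
Layover = 2:04 PM − 5:39 AM = 8 hours 25 minutes.

8 hours 25 minutes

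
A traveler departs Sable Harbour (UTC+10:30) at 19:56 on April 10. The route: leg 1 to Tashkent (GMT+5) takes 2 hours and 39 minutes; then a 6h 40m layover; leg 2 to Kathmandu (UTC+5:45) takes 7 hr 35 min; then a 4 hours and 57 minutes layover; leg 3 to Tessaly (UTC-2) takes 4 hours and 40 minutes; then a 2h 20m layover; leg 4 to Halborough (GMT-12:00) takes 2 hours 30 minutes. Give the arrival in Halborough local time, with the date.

04:47 on April 11

Convert departure to UTC: 19:56 − 10:30 = 09:26 UTC on Apr 10.
Add 2 hours and 39 minutes leg 1 → 12:05 UTC.
Add 6 hours 40 minutes layover in Tashkent → 18:45 UTC.
Add 7 hours and 35 minutes leg 2 → 02:20 UTC (Apr 11).
Add 4 hours and 57 minutes layover in Kathmandu → 07:17 UTC.
Add 4 hours and 40 minutes leg 3 → 11:57 UTC.
Add 2 hours 20 minutes layover in Tessaly → 14:17 UTC.
Add 2 hours and 30 minutes leg 4 → 16:47 UTC.
Halborough is UTC−12:00, so local arrival = 16:47 − 12:00 = 04:47 on Apr 11.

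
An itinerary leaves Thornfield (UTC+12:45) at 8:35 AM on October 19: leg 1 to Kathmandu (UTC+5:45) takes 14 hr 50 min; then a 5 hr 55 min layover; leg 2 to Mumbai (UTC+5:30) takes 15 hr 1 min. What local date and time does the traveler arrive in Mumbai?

Convert departure to UTC: 8:35 AM − 12:45 = 7:50 PM UTC on Oct 18.
Add 14 hours 50 minutes leg 1 → 10:40 AM UTC (Oct 19).
Add 5 hours and 55 minutes layover in Kathmandu → 4:35 PM UTC.
Add 15 hours 1 minute leg 2 → 7:36 AM UTC (Oct 20).
Mumbai is UTC+5:30, so local arrival = 7:36 AM + 5:30 = 1:06 PM on Oct 20.

1:06 PM on Oct 20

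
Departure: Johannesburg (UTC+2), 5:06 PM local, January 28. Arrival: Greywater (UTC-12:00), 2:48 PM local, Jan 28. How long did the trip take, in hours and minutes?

11 hours 42 minutes

Departure in UTC: 5:06 PM − 2:00 = 3:06 PM on Jan 28.
Arrival in UTC: 2:48 PM + 12:00 = 2:48 AM on Jan 29.
Elapsed = 2:48 AM − 3:06 PM (+1 day) = 11 hours 42 minutes.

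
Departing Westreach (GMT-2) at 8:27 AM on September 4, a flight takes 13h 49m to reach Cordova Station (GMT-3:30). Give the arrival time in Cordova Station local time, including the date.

8:46 PM on Sep 4

Convert departure to UTC: 8:27 AM + 2:00 = 10:27 AM UTC on Sep 4.
Add 13 hours and 49 minutes travel time → 12:16 AM UTC (Sep 5).
Cordova Station is UTC−3:30, so local arrival = 12:16 AM − 3:30 = 8:46 PM on Sep 4.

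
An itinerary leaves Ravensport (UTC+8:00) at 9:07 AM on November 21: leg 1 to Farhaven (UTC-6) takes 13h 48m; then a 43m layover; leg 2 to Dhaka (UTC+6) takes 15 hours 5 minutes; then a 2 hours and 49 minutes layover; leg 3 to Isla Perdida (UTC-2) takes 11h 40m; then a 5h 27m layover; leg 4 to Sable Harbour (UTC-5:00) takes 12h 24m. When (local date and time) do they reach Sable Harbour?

Convert departure to UTC: 9:07 AM − 8:00 = 1:07 AM UTC on Nov 21.
Add 13 hours 48 minutes leg 1 → 2:55 PM UTC.
Add 43 minutes layover in Farhaven → 3:38 PM UTC.
Add 15 hours and 5 minutes leg 2 → 6:43 AM UTC (Nov 22).
Add 2 hours and 49 minutes layover in Dhaka → 9:32 AM UTC.
Add 11 hours 40 minutes leg 3 → 9:12 PM UTC.
Add 5 hours and 27 minutes layover in Isla Perdida → 2:39 AM UTC (Nov 23).
Add 12 hours and 24 minutes leg 4 → 3:03 PM UTC.
Sable Harbour is UTC−5:00, so local arrival = 3:03 PM − 5:00 = 10:03 AM on Nov 23.

10:03 AM on November 23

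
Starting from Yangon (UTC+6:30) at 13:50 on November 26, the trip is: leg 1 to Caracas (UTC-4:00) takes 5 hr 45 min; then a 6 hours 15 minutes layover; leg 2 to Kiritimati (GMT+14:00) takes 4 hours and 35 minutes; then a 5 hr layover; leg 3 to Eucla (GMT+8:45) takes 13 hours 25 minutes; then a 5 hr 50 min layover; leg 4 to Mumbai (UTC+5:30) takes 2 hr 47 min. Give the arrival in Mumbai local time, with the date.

Convert departure to UTC: 13:50 − 6:30 = 07:20 UTC on Nov 26.
Add 5 hours 45 minutes leg 1 → 13:05 UTC.
Add 6 hours and 15 minutes layover in Caracas → 19:20 UTC.
Add 4 hours 35 minutes leg 2 → 23:55 UTC.
Add 5 hours layover in Kiritimati → 04:55 UTC (Nov 27).
Add 13 hours 25 minutes leg 3 → 18:20 UTC.
Add 5 hours and 50 minutes layover in Eucla → 00:10 UTC (Nov 28).
Add 2 hours 47 minutes leg 4 → 02:57 UTC.
Mumbai is UTC+5:30, so local arrival = 02:57 + 5:30 = 08:27 on Nov 28.

08:27 on Nov 28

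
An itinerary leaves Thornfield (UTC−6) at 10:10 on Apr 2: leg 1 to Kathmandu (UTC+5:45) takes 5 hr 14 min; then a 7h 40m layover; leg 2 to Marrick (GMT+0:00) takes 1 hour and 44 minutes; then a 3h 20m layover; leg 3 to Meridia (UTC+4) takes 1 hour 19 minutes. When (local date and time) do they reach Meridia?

Convert departure to UTC: 10:10 + 6:00 = 16:10 UTC on Apr 2.
Add 5 hours and 14 minutes leg 1 → 21:24 UTC.
Add 7 hours 40 minutes layover in Kathmandu → 05:04 UTC (Apr 3).
Add 1 hour and 44 minutes leg 2 → 06:48 UTC.
Add 3 hours 20 minutes layover in Marrick → 10:08 UTC.
Add 1 hour and 19 minutes leg 3 → 11:27 UTC.
Meridia is UTC+4:00, so local arrival = 11:27 + 4:00 = 15:27 on Apr 3.

15:27 on April 3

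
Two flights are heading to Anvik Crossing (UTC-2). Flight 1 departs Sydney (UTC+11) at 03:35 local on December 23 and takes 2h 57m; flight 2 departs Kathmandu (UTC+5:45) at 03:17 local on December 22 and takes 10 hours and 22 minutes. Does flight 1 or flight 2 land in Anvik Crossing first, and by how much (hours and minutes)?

Flight 1 in UTC: 03:35 − 11:00 = 16:35 on Dec 22.
+2 hours 57 minutes → arrive 19:32 UTC on Dec 22.
Flight 2 in UTC: 03:17 − 5:45 = 21:32 on Dec 21.
+10 hours 22 minutes → arrive 07:54 UTC on Dec 22.
Flight 2 lands earlier by 11 hours 38 minutes.

the second, by 11 hours 38 minutes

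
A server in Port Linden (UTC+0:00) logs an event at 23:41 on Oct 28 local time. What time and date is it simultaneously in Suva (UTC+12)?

Suva is 12:00 ahead of Port Linden.
Shift by the zone difference: 23:41 + 12:00 = 11:41 on Oct 29 in Suva.

11:41 on October 29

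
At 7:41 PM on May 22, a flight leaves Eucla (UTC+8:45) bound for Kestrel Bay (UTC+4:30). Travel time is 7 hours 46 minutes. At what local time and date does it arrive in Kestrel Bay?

11:12 PM on May 22

Convert departure to UTC: 7:41 PM − 8:45 = 10:56 AM UTC on May 22.
Add 7 hours and 46 minutes travel time → 6:42 PM UTC.
Kestrel Bay is UTC+4:30, so local arrival = 6:42 PM + 4:30 = 11:12 PM on May 22.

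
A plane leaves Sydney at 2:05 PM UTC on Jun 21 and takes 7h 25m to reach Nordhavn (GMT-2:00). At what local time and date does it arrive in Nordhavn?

Departure is given in UTC: 2:05 PM on Jun 21.
Add 7 hours 25 minutes → 9:30 PM UTC.
Nordhavn is UTC−2:00: 9:30 PM − 2:00 = 7:30 PM on Jun 21.

7:30 PM on June 21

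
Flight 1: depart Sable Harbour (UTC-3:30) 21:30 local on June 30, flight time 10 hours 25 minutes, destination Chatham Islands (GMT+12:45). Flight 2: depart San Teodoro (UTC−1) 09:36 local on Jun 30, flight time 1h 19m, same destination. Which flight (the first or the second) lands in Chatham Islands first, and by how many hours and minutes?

the second, by 23 hours 30 minutes

Flight 1 in UTC: 21:30 + 3:30 = 01:00 on Jul 1.
+10 hours and 25 minutes → arrive 11:25 UTC on Jul 1.
Flight 2 in UTC: 09:36 + 1:00 = 10:36 on Jun 30.
+1 hour 19 minutes → arrive 11:55 UTC on Jun 30.
Flight 2 lands earlier by 23 hours 30 minutes.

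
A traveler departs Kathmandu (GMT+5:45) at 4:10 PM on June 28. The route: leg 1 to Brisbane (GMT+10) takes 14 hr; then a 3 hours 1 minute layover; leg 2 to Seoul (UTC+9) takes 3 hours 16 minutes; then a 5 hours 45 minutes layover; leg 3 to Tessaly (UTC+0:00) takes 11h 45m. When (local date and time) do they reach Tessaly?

Convert departure to UTC: 4:10 PM − 5:45 = 10:25 AM UTC on Jun 28.
Add 14 hours leg 1 → 12:25 AM UTC (Jun 29).
Add 3 hours 1 minute layover in Brisbane → 3:26 AM UTC.
Add 3 hours 16 minutes leg 2 → 6:42 AM UTC.
Add 5 hours 45 minutes layover in Seoul → 12:27 PM UTC.
Add 11 hours 45 minutes leg 3 → 12:12 AM UTC (Jun 30).
Tessaly is UTC+0, so local arrival is the same: 12:12 AM on Jun 30.

12:12 AM on Jun 30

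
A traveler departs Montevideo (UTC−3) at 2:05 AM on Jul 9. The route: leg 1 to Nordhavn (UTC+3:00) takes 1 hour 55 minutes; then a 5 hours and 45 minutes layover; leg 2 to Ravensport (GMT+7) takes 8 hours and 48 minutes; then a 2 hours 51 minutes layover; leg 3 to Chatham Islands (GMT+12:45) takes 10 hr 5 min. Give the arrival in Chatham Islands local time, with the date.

11:14 PM on July 10

Convert departure to UTC: 2:05 AM + 3:00 = 5:05 AM UTC on Jul 9.
Add 1 hour 55 minutes leg 1 → 7:00 AM UTC.
Add 5 hours and 45 minutes layover in Nordhavn → 12:45 PM UTC.
Add 8 hours 48 minutes leg 2 → 9:33 PM UTC.
Add 2 hours and 51 minutes layover in Ravensport → 12:24 AM UTC (Jul 10).
Add 10 hours 5 minutes leg 3 → 10:29 AM UTC.
Chatham Islands is UTC+12:45, so local arrival = 10:29 AM + 12:45 = 11:14 PM on Jul 10.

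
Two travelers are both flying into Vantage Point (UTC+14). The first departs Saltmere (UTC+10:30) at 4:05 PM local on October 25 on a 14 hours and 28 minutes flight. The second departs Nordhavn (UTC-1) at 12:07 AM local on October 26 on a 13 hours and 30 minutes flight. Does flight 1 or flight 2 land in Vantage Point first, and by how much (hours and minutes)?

Flight 1 in UTC: 4:05 PM − 10:30 = 5:35 AM on Oct 25.
+14 hours 28 minutes → arrive 8:03 PM UTC on Oct 25.
Flight 2 in UTC: 12:07 AM + 1:00 = 1:07 AM on Oct 26.
+13 hours 30 minutes → arrive 2:37 PM UTC on Oct 26.
Flight 1 lands earlier by 18 hours 34 minutes.

the first, by 18 hours 34 minutes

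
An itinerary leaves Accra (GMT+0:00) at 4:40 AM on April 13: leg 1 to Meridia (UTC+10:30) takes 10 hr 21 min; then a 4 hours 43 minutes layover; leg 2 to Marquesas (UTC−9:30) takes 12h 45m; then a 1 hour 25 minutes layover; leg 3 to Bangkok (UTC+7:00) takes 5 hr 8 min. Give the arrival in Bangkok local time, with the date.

Accra is at UTC+0, so departure is already 4:40 AM UTC on Apr 13.
Add 10 hours 21 minutes leg 1 → 3:01 PM UTC.
Add 4 hours 43 minutes layover in Meridia → 7:44 PM UTC.
Add 12 hours and 45 minutes leg 2 → 8:29 AM UTC (Apr 14).
Add 1 hour 25 minutes layover in Marquesas → 9:54 AM UTC.
Add 5 hours 8 minutes leg 3 → 3:02 PM UTC.
Bangkok is UTC+7:00, so local arrival = 3:02 PM + 7:00 = 10:02 PM on Apr 14.

10:02 PM on Apr 14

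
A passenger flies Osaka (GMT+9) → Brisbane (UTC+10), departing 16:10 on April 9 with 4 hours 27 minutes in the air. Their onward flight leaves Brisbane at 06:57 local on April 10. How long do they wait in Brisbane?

Convert departure to UTC: 16:10 − 9:00 = 07:10 UTC on Apr 9.
Add 4 hours and 27 minutes flight time → 11:37 UTC.
Brisbane is UTC+10:00, so local arrival = 11:37 + 10:00 = 21:37 on Apr 9.
Layover = 06:57 − 21:37 (+1 day) = 9 hours 20 minutes.

9 hours 20 minutes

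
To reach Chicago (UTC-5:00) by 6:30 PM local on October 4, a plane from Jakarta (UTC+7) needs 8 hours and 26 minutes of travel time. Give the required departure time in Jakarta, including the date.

Target arrival in UTC: 6:30 PM + 5:00 = 11:30 PM on Oct 4.
Subtract 8 hours 26 minutes → departure 3:04 PM UTC on Oct 4.
Jakarta is UTC+7:00: 3:04 PM + 7:00 = 10:04 PM on Oct 4.

10:04 PM on October 4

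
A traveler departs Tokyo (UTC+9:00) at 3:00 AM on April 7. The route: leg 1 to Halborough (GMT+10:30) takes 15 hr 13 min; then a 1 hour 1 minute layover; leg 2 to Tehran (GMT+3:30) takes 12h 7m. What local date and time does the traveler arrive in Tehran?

1:51 AM on April 8

Convert departure to UTC: 3:00 AM − 9:00 = 6:00 PM UTC on Apr 6.
Add 15 hours 13 minutes leg 1 → 9:13 AM UTC (Apr 7).
Add 1 hour and 1 minute layover in Halborough → 10:14 AM UTC.
Add 12 hours and 7 minutes leg 2 → 10:21 PM UTC.
Tehran is UTC+3:30, so local arrival = 10:21 PM + 3:30 = 1:51 AM on Apr 8.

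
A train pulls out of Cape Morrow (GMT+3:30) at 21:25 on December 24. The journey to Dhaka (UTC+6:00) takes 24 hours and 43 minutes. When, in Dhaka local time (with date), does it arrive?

00:38 on December 26

Convert departure to UTC: 21:25 − 3:30 = 17:55 UTC on Dec 24.
Add 24 hours and 43 minutes travel time → 18:38 UTC (Dec 25).
Dhaka is UTC+6:00, so local arrival = 18:38 + 6:00 = 00:38 on Dec 26.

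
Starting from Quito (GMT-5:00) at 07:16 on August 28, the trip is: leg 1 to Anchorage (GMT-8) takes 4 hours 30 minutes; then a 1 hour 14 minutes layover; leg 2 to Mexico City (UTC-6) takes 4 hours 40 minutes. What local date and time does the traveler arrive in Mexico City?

16:40 on August 28

Convert departure to UTC: 07:16 + 5:00 = 12:16 UTC on Aug 28.
Add 4 hours and 30 minutes leg 1 → 16:46 UTC.
Add 1 hour 14 minutes layover in Anchorage → 18:00 UTC.
Add 4 hours and 40 minutes leg 2 → 22:40 UTC.
Mexico City is UTC−6:00, so local arrival = 22:40 − 6:00 = 16:40 on Aug 28.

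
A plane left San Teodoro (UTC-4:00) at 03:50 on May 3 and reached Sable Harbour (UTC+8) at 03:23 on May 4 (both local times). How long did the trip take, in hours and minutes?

Departure in UTC: 03:50 + 4:00 = 07:50 on May 3.
Arrival in UTC: 03:23 − 8:00 = 19:23 on May 3.
Elapsed = 19:23 − 07:50 = 11 hours 33 minutes.

11 hours 33 minutes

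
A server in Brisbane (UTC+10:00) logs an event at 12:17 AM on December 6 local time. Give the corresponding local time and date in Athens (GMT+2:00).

4:17 PM on December 5

In UTC: 12:17 AM − 10:00 = 2:17 PM on Dec 5.
Athens is UTC+2:00: 2:17 PM + 2:00 = 4:17 PM on Dec 5.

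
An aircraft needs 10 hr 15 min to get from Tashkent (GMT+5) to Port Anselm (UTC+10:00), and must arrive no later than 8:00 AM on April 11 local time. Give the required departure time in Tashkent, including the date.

Target arrival in UTC: 8:00 AM − 10:00 = 10:00 PM on Apr 10.
Subtract 10 hours 15 minutes → departure 11:45 AM UTC on Apr 10.
Tashkent is UTC+5:00: 11:45 AM + 5:00 = 4:45 PM on Apr 10.

4:45 PM on April 10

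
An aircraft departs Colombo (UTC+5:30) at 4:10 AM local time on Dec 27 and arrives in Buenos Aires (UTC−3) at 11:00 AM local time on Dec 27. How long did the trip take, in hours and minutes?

15 hours 20 minutes

Buenos Aires is 8:30 behind Colombo.
Clock-face elapsed time (ignoring zones) is 6 hours 50 minutes.
Actual elapsed = 6 hours 50 minutes + 8:30 = 15 hours 20 minutes.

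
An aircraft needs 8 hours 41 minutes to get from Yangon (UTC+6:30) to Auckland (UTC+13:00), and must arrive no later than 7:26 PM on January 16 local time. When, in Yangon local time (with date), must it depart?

Target arrival in UTC: 7:26 PM − 13:00 = 6:26 AM on Jan 16.
Subtract 8 hours 41 minutes → departure 9:45 PM UTC on Jan 15.
Yangon is UTC+6:30: 9:45 PM + 6:30 = 4:15 AM on Jan 16.

4:15 AM on January 16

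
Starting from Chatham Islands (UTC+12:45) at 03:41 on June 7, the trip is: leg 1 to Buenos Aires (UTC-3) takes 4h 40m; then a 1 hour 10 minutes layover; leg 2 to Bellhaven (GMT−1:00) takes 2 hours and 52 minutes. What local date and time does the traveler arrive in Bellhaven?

22:38 on June 6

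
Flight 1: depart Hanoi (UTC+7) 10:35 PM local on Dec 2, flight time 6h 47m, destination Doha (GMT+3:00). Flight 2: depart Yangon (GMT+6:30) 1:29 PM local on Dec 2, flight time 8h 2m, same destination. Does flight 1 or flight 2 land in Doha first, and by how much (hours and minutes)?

the second, by 7 hours 21 minutes

Flight 1 in UTC: 10:35 PM − 7:00 = 3:35 PM on Dec 2.
+6 hours and 47 minutes → arrive 10:22 PM UTC on Dec 2.
Flight 2 in UTC: 1:29 PM − 6:30 = 6:59 AM on Dec 2.
+8 hours 2 minutes → arrive 3:01 PM UTC on Dec 2.
Flight 2 lands earlier by 7 hours 21 minutes.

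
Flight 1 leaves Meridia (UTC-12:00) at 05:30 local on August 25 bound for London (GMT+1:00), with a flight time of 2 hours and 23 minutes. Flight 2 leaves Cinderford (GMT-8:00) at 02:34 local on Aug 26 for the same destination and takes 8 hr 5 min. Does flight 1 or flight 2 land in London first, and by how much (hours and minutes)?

the first, by 22 hours 46 minutes

Flight 1 in UTC: 05:30 + 12:00 = 17:30 on Aug 25.
+2 hours and 23 minutes → arrive 19:53 UTC on Aug 25.
Flight 2 in UTC: 02:34 + 8:00 = 10:34 on Aug 26.
+8 hours and 5 minutes → arrive 18:39 UTC on Aug 26.
Flight 1 lands earlier by 22 hours 46 minutes.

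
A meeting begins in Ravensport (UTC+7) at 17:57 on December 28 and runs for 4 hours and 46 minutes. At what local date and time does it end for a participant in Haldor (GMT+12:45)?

Haldor is 5:45 ahead of Ravensport.
After 4 hours and 46 minutes it is 22:43 in Ravensport.
Shift by the zone difference: 22:43 + 5:45 = 04:28 on Dec 29 in Haldor.

04:28 on Dec 29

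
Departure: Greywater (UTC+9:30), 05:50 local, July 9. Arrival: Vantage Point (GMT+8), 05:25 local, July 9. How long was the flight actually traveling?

1 hour 5 minutes

Vantage Point is 1:30 behind Greywater.
Clock-face elapsed time (ignoring zones) is −25 minutes.
Actual elapsed = −25 minutes + 1:30 = 1 hour 5 minutes.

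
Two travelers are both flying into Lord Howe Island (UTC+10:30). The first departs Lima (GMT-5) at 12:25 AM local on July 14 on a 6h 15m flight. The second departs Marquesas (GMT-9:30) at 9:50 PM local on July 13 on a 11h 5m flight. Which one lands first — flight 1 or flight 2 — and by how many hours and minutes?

Flight 1 in UTC: 12:25 AM + 5:00 = 5:25 AM on Jul 14.
+6 hours 15 minutes → arrive 11:40 AM UTC on Jul 14.
Flight 2 in UTC: 9:50 PM + 9:30 = 7:20 AM on Jul 14.
+11 hours and 5 minutes → arrive 6:25 PM UTC on Jul 14.
Flight 1 lands earlier by 6 hours 45 minutes.

the first, by 6 hours 45 minutes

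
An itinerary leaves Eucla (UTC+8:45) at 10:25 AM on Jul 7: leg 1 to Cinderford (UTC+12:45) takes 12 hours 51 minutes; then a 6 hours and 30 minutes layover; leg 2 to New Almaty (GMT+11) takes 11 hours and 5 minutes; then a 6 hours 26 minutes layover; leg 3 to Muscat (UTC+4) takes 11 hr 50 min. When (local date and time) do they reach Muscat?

Convert departure to UTC: 10:25 AM − 8:45 = 1:40 AM UTC on Jul 7.
Add 12 hours and 51 minutes leg 1 → 2:31 PM UTC.
Add 6 hours and 30 minutes layover in Cinderford → 9:01 PM UTC.
Add 11 hours 5 minutes leg 2 → 8:06 AM UTC (Jul 8).
Add 6 hours 26 minutes layover in New Almaty → 2:32 PM UTC.
Add 11 hours and 50 minutes leg 3 → 2:22 AM UTC (Jul 9).
Muscat is UTC+4:00, so local arrival = 2:22 AM + 4:00 = 6:22 AM on Jul 9.

6:22 AM on July 9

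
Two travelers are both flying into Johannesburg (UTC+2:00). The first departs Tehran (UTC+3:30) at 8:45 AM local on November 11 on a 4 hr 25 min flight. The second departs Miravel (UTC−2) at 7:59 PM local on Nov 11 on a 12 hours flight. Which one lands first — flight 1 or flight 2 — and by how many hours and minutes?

Flight 1 in UTC: 8:45 AM − 3:30 = 5:15 AM on Nov 11.
+4 hours and 25 minutes → arrive 9:40 AM UTC on Nov 11.
Flight 2 in UTC: 7:59 PM + 2:00 = 9:59 PM on Nov 11.
+12 hours → arrive 9:59 AM UTC on Nov 12.
Flight 1 lands earlier by 24 hours 19 minutes.

the first, by 24 hours 19 minutes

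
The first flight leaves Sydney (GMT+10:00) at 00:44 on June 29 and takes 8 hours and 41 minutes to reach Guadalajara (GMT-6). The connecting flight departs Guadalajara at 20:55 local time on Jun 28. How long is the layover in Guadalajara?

Convert departure to UTC: 00:44 − 10:00 = 14:44 UTC on Jun 28.
Add 8 hours and 41 minutes flight time → 23:25 UTC.
Guadalajara is UTC−6:00, so local arrival = 23:25 − 6:00 = 17:25 on Jun 28.
Layover = 20:55 − 17:25 = 3 hours 30 minutes.

3 hours 30 minutes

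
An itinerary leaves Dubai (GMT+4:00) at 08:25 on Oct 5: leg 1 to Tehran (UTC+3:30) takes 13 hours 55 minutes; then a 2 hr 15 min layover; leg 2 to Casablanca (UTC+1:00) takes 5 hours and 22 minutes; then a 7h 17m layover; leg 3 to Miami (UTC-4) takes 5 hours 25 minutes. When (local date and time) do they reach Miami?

Convert departure to UTC: 08:25 − 4:00 = 04:25 UTC on Oct 5.
Add 13 hours 55 minutes leg 1 → 18:20 UTC.
Add 2 hours 15 minutes layover in Tehran → 20:35 UTC.
Add 5 hours 22 minutes leg 2 → 01:57 UTC (Oct 6).
Add 7 hours 17 minutes layover in Casablanca → 09:14 UTC.
Add 5 hours and 25 minutes leg 3 → 14:39 UTC.
Miami is UTC−4:00, so local arrival = 14:39 − 4:00 = 10:39 on Oct 6.

10:39 on October 6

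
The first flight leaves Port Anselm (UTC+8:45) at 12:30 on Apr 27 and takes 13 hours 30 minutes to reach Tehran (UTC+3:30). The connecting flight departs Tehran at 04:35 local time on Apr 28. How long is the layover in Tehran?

7 hours 50 minutes

Convert departure to UTC: 12:30 − 8:45 = 03:45 UTC on Apr 27.
Add 13 hours and 30 minutes flight time → 17:15 UTC.
Tehran is UTC+3:30, so local arrival = 17:15 + 3:30 = 20:45 on Apr 27.
Layover = 04:35 − 20:45 (+1 day) = 7 hours 50 minutes.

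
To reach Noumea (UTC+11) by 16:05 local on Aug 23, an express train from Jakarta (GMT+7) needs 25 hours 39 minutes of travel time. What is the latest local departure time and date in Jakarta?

10:26 on August 22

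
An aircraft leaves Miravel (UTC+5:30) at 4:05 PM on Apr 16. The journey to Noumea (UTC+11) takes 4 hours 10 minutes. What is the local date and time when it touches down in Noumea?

1:45 AM on Apr 17

Convert departure to UTC: 4:05 PM − 5:30 = 10:35 AM UTC on Apr 16.
Add 4 hours and 10 minutes travel time → 2:45 PM UTC.
Noumea is UTC+11:00, so local arrival = 2:45 PM + 11:00 = 1:45 AM on Apr 17.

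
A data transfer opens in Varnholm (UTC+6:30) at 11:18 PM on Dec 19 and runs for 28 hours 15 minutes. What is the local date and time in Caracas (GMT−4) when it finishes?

Convert start to UTC: 11:18 PM − 6:30 = 4:48 PM UTC on Dec 19.
Add 28 hours and 15 minutes duration → 9:03 PM UTC (Dec 20).
Caracas is UTC−4:00, so local end time = 9:03 PM − 4:00 = 5:03 PM on Dec 20.

5:03 PM on Dec 20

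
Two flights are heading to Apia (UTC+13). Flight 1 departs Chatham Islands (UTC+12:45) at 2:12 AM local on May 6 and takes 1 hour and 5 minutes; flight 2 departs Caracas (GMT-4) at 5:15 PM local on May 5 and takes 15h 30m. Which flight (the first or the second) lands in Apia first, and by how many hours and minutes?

the first, by 22 hours 13 minutes

Flight 1 in UTC: 2:12 AM − 12:45 = 1:27 PM on May 5.
+1 hour 5 minutes → arrive 2:32 PM UTC on May 5.
Flight 2 in UTC: 5:15 PM + 4:00 = 9:15 PM on May 5.
+15 hours 30 minutes → arrive 12:45 PM UTC on May 6.
Flight 1 lands earlier by 22 hours 13 minutes.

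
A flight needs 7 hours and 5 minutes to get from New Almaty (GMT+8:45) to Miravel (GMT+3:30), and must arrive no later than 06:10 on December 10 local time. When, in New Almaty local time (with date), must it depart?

Target arrival in UTC: 06:10 − 3:30 = 02:40 on Dec 10.
Subtract 7 hours 5 minutes → departure 19:35 UTC on Dec 9.
New Almaty is UTC+8:45: 19:35 + 8:45 = 04:20 on Dec 10.

04:20 on December 10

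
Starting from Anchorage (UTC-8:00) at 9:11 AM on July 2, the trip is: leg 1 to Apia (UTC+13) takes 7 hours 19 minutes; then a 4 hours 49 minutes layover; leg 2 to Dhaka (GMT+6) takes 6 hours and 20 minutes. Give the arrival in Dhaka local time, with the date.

5:39 PM on July 3

Convert departure to UTC: 9:11 AM + 8:00 = 5:11 PM UTC on Jul 2.
Add 7 hours 19 minutes leg 1 → 12:30 AM UTC (Jul 3).
Add 4 hours and 49 minutes layover in Apia → 5:19 AM UTC.
Add 6 hours and 20 minutes leg 2 → 11:39 AM UTC.
Dhaka is UTC+6:00, so local arrival = 11:39 AM + 6:00 = 5:39 PM on Jul 3.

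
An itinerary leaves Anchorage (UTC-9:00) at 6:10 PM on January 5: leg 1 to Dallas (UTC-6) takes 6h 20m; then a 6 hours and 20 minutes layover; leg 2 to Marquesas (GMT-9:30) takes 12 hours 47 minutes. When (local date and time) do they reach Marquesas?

7:07 PM on January 6

Convert departure to UTC: 6:10 PM + 9:00 = 3:10 AM UTC on Jan 6.
Add 6 hours and 20 minutes leg 1 → 9:30 AM UTC.
Add 6 hours 20 minutes layover in Dallas → 3:50 PM UTC.
Add 12 hours and 47 minutes leg 2 → 4:37 AM UTC (Jan 7).
Marquesas is UTC−9:30, so local arrival = 4:37 AM − 9:30 = 7:07 PM on Jan 6.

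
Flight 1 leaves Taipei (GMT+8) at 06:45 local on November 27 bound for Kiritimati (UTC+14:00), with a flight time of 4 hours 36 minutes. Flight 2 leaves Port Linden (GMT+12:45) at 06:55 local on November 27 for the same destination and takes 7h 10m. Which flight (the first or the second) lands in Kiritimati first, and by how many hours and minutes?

the second, by 2 hours 1 minute

Flight 1 in UTC: 06:45 − 8:00 = 22:45 on Nov 26.
+4 hours 36 minutes → arrive 03:21 UTC on Nov 27.
Flight 2 in UTC: 06:55 − 12:45 = 18:10 on Nov 26.
+7 hours and 10 minutes → arrive 01:20 UTC on Nov 27.
Flight 2 lands earlier by 2 hours 1 minute.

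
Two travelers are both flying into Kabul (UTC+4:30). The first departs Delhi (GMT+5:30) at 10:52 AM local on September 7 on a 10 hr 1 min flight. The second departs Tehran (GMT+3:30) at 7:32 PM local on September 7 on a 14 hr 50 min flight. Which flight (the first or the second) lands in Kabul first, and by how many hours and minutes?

Flight 1 in UTC: 10:52 AM − 5:30 = 5:22 AM on Sep 7.
+10 hours 1 minute → arrive 3:23 PM UTC on Sep 7.
Flight 2 in UTC: 7:32 PM − 3:30 = 4:02 PM on Sep 7.
+14 hours and 50 minutes → arrive 6:52 AM UTC on Sep 8.
Flight 1 lands earlier by 15 hours 29 minutes.

the first, by 15 hours 29 minutes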